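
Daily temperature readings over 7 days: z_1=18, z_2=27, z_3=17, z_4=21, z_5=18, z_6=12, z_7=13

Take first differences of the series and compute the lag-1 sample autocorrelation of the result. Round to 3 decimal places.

First differences Δz: 9, -10, 4, -3, -6, 1
Mean of differences = -0.8333
Numerator Σ(Δz_t−Δz̄)(Δz_{t+1}−Δz̄) = -143.1944
Denominator Σ(Δz_t−Δz̄)² = 238.8333
r_1(Δz) = -143.1944 / 238.8333 = -0.600

-0.600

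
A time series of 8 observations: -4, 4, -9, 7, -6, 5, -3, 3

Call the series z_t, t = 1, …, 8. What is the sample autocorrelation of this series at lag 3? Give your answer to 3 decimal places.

-0.567

Mean z̄ = (-4 + 4 − 9 + 7 − 6 + 5 − 3 + 3)/8 = -0.3750
Numerator Σ_{t=1}^{5}(z_t−z̄)(z_{t+3}−z̄) = -136.0469
Denominator Σ(z_t−z̄)² = 239.8750
r_3 = -136.0469 / 239.8750 = -0.567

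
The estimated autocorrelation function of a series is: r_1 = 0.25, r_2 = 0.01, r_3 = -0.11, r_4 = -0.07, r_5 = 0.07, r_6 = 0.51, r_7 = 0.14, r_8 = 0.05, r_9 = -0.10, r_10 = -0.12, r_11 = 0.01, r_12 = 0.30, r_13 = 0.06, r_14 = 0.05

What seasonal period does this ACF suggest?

The largest autocorrelation is r_6 = 0.51, with a weaker echo at lag 12 (0.30); the remaining lags stay at or below 0.25. The elevated value at lag 1 (0.25), dropping to 0.01 at lag 2, reflects decaying short-term dependence rather than seasonality.
The dominant spike at lag 6 indicates a seasonal period of 6.

6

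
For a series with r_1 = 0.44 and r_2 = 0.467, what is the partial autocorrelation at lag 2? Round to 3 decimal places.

φ_{22} = (r_2 − r_1²) / (1 − r_1²)
r_1² = (0.44)² = 0.1936
Numerator = 0.467 − 0.1936 = 0.2734; denominator = 1 − 0.1936 = 0.8064
φ_{22} = 0.2734 / 0.8064 = 0.339

0.339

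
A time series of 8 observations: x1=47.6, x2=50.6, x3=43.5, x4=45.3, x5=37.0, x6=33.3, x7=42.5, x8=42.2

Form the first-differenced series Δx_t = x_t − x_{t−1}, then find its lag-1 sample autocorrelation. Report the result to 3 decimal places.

-0.274

First differences Δx: 3.0, -7.1, 1.8, -8.3, -3.7, 9.2, -0.3
Mean of differences = -0.7714
Numerator Σ(Δx_t−Δx̄)(Δx_{t+1}−Δx̄) = -61.9537
Denominator Σ(Δx_t−Δx̄)² = 225.7943
r_1(Δx) = -61.9537 / 225.7943 = -0.274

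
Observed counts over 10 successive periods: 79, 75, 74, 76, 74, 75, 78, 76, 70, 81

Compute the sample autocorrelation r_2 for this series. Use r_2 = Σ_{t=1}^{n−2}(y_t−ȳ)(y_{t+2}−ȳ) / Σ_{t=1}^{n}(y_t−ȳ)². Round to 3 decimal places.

-0.223

Mean ȳ = (79 + 75 + 74 + 76 + 74 + 75 + 78 + 76 + 70 + 81)/10 = 75.8000
Numerator Σ_{t=1}^{8}(y_t−ȳ)(y_{t+2}−ȳ) = -18.6800
Denominator Σ(y_t−ȳ)² = 83.6000
r_2 = -18.6800 / 83.6000 = -0.223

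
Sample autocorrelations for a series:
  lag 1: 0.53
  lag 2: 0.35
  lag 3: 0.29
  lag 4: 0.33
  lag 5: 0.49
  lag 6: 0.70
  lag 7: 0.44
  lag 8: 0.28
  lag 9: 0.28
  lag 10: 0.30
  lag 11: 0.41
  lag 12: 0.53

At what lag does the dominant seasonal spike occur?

6

The largest autocorrelation is r_6 = 0.70; the remaining lags stay at or below 0.53. The elevated value at lag 1 (0.53), dropping to 0.35 at lag 2, reflects decaying short-term dependence rather than seasonality.
The dominant spike at lag 6 indicates a seasonal period of 6.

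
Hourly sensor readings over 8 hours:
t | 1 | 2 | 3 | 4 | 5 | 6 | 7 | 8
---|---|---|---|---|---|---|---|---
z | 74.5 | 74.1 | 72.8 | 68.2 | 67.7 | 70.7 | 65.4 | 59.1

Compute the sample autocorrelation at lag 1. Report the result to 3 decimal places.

Mean z̄ = (74.5 + 74.1 + 72.8 + 68.2 + 67.7 + 70.7 + 65.4 + 59.1)/8 = 69.0625
Deviations from mean: 5.4375, 5.0375, 3.7375, -0.8625, -1.3625, 1.6375, -3.6625, -9.9625
Σ(z_t−z̄)(z_{t+1}−z̄) = (27.3914) + (18.8277) + (-3.2236) + (1.1752) + (-2.2311) + (-5.9973) + (36.4877) = 72.4298
Denominator Σ(z_t−z̄)² = 186.8588
r_1 = 72.4298 / 186.8588 = 0.388

0.388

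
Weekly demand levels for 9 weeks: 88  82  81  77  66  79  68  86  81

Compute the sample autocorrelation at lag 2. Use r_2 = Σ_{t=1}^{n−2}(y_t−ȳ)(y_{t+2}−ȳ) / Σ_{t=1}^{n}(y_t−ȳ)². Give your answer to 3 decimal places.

Mean ȳ = (88 + 82 + 81 + 77 + 66 + 79 + 68 + 86 + 81)/9 = 78.6667
Numerator Σ_{t=1}^{7}(y_t−ȳ)(y_{t+2}−ȳ) = 98.7778
Denominator Σ(y_t−ȳ)² = 440.0000
r_2 = 98.7778 / 440.0000 = 0.224

0.224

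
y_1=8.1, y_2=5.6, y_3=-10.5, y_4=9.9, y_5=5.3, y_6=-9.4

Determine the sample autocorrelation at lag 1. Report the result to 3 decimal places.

-0.324

Mean ȳ = (8.1 + 5.6 − 10.5 + 9.9 + 5.3 − 9.4)/6 = 1.5000
Deviations from mean: 6.6000, 4.1000, -12.0000, 8.4000, 3.8000, -10.9000
Numerator Σ_{t=1}^{5}(y_t−ȳ)(y_{t+1}−ȳ) = -132.4400
Denominator Σ(y_t−ȳ)² = 408.1800
r_1 = -132.4400 / 408.1800 = -0.324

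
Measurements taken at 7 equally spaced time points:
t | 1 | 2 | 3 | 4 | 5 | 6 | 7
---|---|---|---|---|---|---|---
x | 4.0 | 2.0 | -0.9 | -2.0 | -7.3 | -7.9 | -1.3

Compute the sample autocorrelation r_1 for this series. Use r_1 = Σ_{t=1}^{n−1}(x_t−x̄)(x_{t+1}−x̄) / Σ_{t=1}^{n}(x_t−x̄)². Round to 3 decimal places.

Mean x̄ = (4.0 + 2.0 − 0.9 − 2.0 − 7.3 − 7.9 − 1.3)/7 = -1.9143
Numerator Σ_{t=1}^{6}(x_t−x̄)(x_{t+1}−x̄) = 56.0555
Denominator Σ(x_t−x̄)² = 116.5486
r_1 = 56.0555 / 116.5486 = 0.481

0.481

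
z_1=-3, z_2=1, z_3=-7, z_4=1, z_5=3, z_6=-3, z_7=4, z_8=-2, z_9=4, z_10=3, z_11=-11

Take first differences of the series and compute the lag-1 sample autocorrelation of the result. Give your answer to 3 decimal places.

First differences Δz: 4, -8, 8, 2, -6, 7, -6, 6, -1, -14
Mean of differences = -0.8000
Numerator Σ(Δz_t−Δz̄)(Δz_{t+1}−Δz̄) = -203.0400
Denominator Σ(Δz_t−Δz̄)² = 495.6000
r_1(Δz) = -203.0400 / 495.6000 = -0.410

-0.410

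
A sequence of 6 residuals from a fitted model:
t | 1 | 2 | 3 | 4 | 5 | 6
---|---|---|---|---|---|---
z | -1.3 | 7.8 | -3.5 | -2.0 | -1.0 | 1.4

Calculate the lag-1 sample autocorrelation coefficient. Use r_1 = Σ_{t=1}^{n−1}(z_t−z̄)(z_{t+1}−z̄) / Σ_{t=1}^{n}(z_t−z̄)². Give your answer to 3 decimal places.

Mean z̄ = (-1.3 + 7.8 − 3.5 − 2.0 − 1.0 + 1.4)/6 = 0.2333
Deviations from mean: -1.5333, 7.5667, -3.7333, -2.2333, -1.2333, 1.1667
Numerator Σ_{t=1}^{5}(z_t−z̄)(z_{t+1}−z̄) = -30.1978
Denominator Σ(z_t−z̄)² = 81.4133
r_1 = -30.1978 / 81.4133 = -0.371

-0.371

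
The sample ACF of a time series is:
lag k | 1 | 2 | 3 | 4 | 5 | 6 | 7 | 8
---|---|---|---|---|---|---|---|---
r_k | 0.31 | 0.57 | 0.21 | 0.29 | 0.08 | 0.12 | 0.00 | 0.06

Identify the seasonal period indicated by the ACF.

The largest autocorrelation is r_2 = 0.57; the remaining lags stay at or below 0.31.
The dominant spike at lag 2 indicates a seasonal period of 2.

2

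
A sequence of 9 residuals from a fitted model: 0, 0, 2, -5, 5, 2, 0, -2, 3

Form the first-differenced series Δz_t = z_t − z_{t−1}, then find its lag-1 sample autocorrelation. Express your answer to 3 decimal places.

-0.585

First differences Δz: 0, 2, -7, 10, -3, -2, -2, 5
Mean of differences = 0.3750
Numerator Σ(Δz_t−Δz̄)(Δz_{t+1}−Δz̄) = -113.3906
Denominator Σ(Δz_t−Δz̄)² = 193.8750
r_1(Δz) = -113.3906 / 193.8750 = -0.585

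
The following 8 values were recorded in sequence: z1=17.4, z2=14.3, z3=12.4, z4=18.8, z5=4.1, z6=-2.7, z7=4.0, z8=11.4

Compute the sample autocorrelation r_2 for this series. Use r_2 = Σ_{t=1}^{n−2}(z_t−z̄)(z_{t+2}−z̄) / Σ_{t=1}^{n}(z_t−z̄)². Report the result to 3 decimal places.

-0.136

Mean z̄ = (17.4 + 14.3 + 12.4 + 18.8 + 4.1 − 2.7 + 4.0 + 11.4)/8 = 9.9625
Deviations from mean: 7.4375, 4.3375, 2.4375, 8.8375, -5.8625, -12.6625, -5.9625, 1.4375
Σ(z_t−z̄)(z_{t+2}−z̄) = (18.1289) + (38.3327) + (-14.2898) + (-111.9048) + (34.9552) + (-18.2023) = -52.9803
Denominator Σ(z_t−z̄)² = 390.4988
r_2 = -52.9803 / 390.4988 = -0.136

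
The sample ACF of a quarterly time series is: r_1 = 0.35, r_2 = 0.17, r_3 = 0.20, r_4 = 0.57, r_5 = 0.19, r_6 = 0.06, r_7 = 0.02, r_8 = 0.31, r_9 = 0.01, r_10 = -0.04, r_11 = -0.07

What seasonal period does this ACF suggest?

4

The largest autocorrelation is r_4 = 0.57; the remaining lags stay at or below 0.35. The elevated value at lag 1 (0.35), dropping to 0.17 at lag 2, reflects decaying short-term dependence rather than seasonality.
The dominant spike at lag 4 indicates a seasonal period of 4.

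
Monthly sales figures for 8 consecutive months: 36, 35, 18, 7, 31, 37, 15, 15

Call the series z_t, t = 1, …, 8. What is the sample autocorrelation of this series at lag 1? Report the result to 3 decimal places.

0.107

Mean z̄ = (36 + 35 + 18 + 7 + 31 + 37 + 15 + 15)/8 = 24.2500
Deviations from mean: 11.7500, 10.7500, -6.2500, -17.2500, 6.7500, 12.7500, -9.2500, -9.2500
Numerator Σ_{t=1}^{7}(z_t−z̄)(z_{t+1}−z̄) = 104.1875
Denominator Σ(z_t−z̄)² = 969.5000
r_1 = 104.1875 / 969.5000 = 0.107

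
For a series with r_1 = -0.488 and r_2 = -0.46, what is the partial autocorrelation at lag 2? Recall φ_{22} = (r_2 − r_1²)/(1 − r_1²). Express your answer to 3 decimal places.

φ_{22} = (r_2 − r_1²) / (1 − r_1²)
r_1² = (-0.488)² = 0.238144
Numerator = -0.46 − 0.2381 = -0.6981; denominator = 1 − 0.2381 = 0.7619
φ_{22} = -0.6981 / 0.7619 = -0.916

-0.916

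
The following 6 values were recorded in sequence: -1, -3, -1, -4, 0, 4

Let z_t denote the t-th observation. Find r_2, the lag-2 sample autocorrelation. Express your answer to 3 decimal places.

-0.220

Mean z̄ = (-1 − 3 − 1 − 4 + 0 + 4)/6 = -0.8333
Deviations from mean: -0.1667, -2.1667, -0.1667, -3.1667, 0.8333, 4.8333
Numerator Σ_{t=1}^{4}(z_t−z̄)(z_{t+2}−z̄) = -8.5556
Denominator Σ(z_t−z̄)² = 38.8333
r_2 = -8.5556 / 38.8333 = -0.220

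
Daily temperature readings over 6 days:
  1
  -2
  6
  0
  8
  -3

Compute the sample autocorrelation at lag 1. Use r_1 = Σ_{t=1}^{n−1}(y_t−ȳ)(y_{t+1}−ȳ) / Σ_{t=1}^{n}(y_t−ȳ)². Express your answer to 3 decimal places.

Mean ȳ = (1 − 2 + 6 + 0 + 8 − 3)/6 = 1.6667
Deviations from mean: -0.6667, -3.6667, 4.3333, -1.6667, 6.3333, -4.6667
Σ(y_t−ȳ)(y_{t+1}−ȳ) = (2.4444) + (-15.8889) + (-7.2222) + (-10.5556) + (-29.5556) = -60.7778
Denominator Σ(y_t−ȳ)² = 97.3333
r_1 = -60.7778 / 97.3333 = -0.624

-0.624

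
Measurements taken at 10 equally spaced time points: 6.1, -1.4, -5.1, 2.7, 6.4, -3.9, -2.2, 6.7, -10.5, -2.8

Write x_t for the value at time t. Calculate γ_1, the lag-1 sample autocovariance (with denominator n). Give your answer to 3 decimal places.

Mean x̄ = (6.1 − 1.4 − 5.1 + 2.7 + 6.4 − 3.9 − 2.2 + 6.7 − 10.5 − 2.8)/10 = -0.4000
Σ_{t=1}^{9}(x_t−x̄)(x_{t+1}−x̄) = -73.0400
γ_1 = -73.0400 / 10 = -7.304

-7.304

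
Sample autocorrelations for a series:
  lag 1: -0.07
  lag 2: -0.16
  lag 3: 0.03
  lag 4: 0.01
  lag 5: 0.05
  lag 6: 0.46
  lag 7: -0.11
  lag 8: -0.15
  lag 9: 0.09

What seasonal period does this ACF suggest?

6

The largest autocorrelation is r_6 = 0.46; the remaining lags stay at or below 0.09.
The dominant spike at lag 6 indicates a seasonal period of 6.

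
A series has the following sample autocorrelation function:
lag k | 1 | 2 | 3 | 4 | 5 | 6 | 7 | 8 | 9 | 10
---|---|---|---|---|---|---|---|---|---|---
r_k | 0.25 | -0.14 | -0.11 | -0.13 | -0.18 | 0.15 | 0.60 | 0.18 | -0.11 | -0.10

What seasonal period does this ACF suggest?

7

The largest autocorrelation is r_7 = 0.60; the remaining lags stay at or below 0.25.
The dominant spike at lag 7 indicates a seasonal period of 7.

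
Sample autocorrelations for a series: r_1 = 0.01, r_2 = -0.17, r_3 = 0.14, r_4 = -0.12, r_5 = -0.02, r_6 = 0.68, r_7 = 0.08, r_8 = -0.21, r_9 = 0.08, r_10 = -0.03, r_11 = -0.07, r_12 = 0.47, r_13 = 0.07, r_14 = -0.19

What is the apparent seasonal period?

6

The largest autocorrelation is r_6 = 0.68, with a weaker echo at lag 12 (0.47); the remaining lags stay at or below 0.14.
The dominant spike at lag 6 indicates a seasonal period of 6.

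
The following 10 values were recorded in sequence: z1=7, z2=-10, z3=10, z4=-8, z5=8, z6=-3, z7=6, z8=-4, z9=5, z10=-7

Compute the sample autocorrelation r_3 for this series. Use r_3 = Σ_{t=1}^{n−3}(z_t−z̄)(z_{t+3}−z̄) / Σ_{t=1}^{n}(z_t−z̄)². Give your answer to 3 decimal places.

-0.597

Mean z̄ = (7 − 10 + 10 − 8 + 8 − 3 + 6 − 4 + 5 − 7)/10 = 0.4000
Σ(z_t−z̄)(z_{t+3}−z̄) = (-55.4400) + (-79.0400) + (-32.6400) + (-47.0400) + (-33.4400) + (-15.6400) + (-41.4400) = -304.6800
Denominator Σ(z_t−z̄)² = 510.4000
r_3 = -304.6800 / 510.4000 = -0.597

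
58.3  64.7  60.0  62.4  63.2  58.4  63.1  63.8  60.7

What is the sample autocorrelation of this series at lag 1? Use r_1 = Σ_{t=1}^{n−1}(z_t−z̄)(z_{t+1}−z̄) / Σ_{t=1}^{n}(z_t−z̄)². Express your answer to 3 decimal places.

Mean z̄ = (58.3 + 64.7 + 60.0 + 62.4 + 63.2 + 58.4 + 63.1 + 63.8 + 60.7)/9 = 61.6222
Numerator Σ_{t=1}^{8}(z_t−z̄)(z_{t+1}−z̄) = -23.8883
Denominator Σ(z_t−z̄)² = 44.3956
r_1 = -23.8883 / 44.3956 = -0.538

-0.538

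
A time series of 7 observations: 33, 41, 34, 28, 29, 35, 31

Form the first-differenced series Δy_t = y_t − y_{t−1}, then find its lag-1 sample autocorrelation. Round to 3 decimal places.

-0.199

First differences Δy: 8, -7, -6, 1, 6, -4
Mean of differences = -0.3333
Numerator Σ(Δy_t−Δȳ)(Δy_{t+1}−Δȳ) = -40.1111
Denominator Σ(Δy_t−Δȳ)² = 201.3333
r_1(Δy) = -40.1111 / 201.3333 = -0.199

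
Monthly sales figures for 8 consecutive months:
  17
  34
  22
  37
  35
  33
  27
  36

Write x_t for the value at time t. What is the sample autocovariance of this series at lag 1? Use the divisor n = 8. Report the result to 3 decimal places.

-14.752

Mean x̄ = (17 + 34 + 22 + 37 + 35 + 33 + 27 + 36)/8 = 30.1250
Deviations: -13.1250, 3.8750, -8.1250, 6.8750, 4.8750, 2.8750, -3.1250, 5.8750
Σ_{t=1}^{7}(x_t−x̄)(x_{t+1}−x̄) = -118.0156
γ_1 = -118.0156 / 8 = -14.752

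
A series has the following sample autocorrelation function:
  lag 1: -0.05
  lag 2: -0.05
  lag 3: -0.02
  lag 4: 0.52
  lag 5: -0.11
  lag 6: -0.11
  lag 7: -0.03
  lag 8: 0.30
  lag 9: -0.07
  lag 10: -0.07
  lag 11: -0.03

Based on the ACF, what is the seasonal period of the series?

4

The largest autocorrelation is r_4 = 0.52, with a weaker echo at lag 8 (0.30); the remaining lags stay at or below -0.02.
The dominant spike at lag 4 indicates a seasonal period of 4.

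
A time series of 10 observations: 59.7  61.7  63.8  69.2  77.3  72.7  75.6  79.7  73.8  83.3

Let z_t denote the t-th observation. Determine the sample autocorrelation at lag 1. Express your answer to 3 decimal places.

Mean z̄ = (59.7 + 61.7 + 63.8 + 69.2 + 77.3 + 72.7 + 75.6 + 79.7 + 73.8 + 83.3)/10 = 71.6800
Numerator Σ_{t=1}^{9}(z_t−z̄)(z_{t+1}−z̄) = 286.6136
Denominator Σ(z_t−z̄)² = 563.1960
r_1 = 286.6136 / 563.1960 = 0.509

0.509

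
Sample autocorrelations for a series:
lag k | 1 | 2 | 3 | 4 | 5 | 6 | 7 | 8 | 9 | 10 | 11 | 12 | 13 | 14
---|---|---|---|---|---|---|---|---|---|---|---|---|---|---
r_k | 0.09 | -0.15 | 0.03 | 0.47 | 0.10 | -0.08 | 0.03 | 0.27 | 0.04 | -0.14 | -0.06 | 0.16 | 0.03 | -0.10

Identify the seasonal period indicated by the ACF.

The largest autocorrelation is r_4 = 0.47, with weaker echoes at lags 8 (0.27) and 12 (0.16); the remaining lags stay at or below 0.10.
The dominant spike at lag 4 indicates a seasonal period of 4.

4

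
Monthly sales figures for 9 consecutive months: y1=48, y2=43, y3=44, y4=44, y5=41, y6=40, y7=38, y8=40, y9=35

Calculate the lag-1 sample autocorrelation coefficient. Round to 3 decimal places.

Mean ȳ = (48 + 43 + 44 + 44 + 41 + 40 + 38 + 40 + 35)/9 = 41.4444
Numerator Σ_{t=1}^{8}(y_t−ȳ)(y_{t+1}−ȳ) = 39.4691
Denominator Σ(y_t−ȳ)² = 116.2222
r_1 = 39.4691 / 116.2222 = 0.340

0.340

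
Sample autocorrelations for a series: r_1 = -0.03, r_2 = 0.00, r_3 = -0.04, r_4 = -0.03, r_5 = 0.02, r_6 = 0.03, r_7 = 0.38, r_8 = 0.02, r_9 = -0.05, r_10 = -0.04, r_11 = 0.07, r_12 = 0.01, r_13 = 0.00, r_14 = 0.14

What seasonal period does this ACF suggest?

The largest autocorrelation is r_7 = 0.38; the remaining lags stay at or below 0.14.
The dominant spike at lag 7 indicates a seasonal period of 7.

7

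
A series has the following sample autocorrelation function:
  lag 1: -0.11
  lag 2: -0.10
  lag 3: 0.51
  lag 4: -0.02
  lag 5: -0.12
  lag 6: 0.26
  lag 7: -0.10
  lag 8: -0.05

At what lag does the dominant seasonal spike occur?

3

The largest autocorrelation is r_3 = 0.51, with a weaker echo at lag 6 (0.26); the remaining lags stay at or below -0.02.
The dominant spike at lag 3 indicates a seasonal period of 3.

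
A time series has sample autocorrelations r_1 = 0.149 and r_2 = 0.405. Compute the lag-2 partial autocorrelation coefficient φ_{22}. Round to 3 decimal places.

0.391

φ_{22} = (r_2 − r_1²) / (1 − r_1²)
r_1² = (0.149)² = 0.022201
Numerator = 0.405 − 0.0222 = 0.3828; denominator = 1 − 0.0222 = 0.9778
φ_{22} = 0.3828 / 0.9778 = 0.391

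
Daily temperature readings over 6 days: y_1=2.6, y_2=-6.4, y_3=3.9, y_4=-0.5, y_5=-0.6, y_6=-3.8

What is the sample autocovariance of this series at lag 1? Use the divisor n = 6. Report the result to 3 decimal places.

Mean ȳ = (2.6 − 6.4 + 3.9 − 0.5 − 0.6 − 3.8)/6 = -0.8000
Deviations: 3.4000, -5.6000, 4.7000, 0.3000, 0.2000, -3.0000
Σ_{t=1}^{5}(y_t−ȳ)(y_{t+1}−ȳ) = -44.4900
γ_1 = -44.4900 / 6 = -7.415

-7.415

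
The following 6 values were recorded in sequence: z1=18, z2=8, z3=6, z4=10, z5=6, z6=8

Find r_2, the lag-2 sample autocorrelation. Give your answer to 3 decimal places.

-0.193

Mean z̄ = (18 + 8 + 6 + 10 + 6 + 8)/6 = 9.3333
Σ(z_t−z̄)(z_{t+2}−z̄) = (-28.8889) + (-0.8889) + (11.1111) + (-0.8889) = -19.5556
Denominator Σ(z_t−z̄)² = 101.3333
r_2 = -19.5556 / 101.3333 = -0.193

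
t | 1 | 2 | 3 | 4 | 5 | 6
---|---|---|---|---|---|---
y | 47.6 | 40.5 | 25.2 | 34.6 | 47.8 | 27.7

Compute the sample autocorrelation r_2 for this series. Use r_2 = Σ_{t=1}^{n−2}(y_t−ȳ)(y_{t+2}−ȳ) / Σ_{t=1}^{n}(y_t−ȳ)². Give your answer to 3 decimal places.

-0.498

Mean ȳ = (47.6 + 40.5 + 25.2 + 34.6 + 47.8 + 27.7)/6 = 37.2333
Deviations from mean: 10.3667, 3.2667, -12.0333, -2.6333, 10.5667, -9.5333
Numerator Σ_{t=1}^{4}(y_t−ȳ)(y_{t+2}−ȳ) = -235.3956
Denominator Σ(y_t−ȳ)² = 472.4133
r_2 = -235.3956 / 472.4133 = -0.498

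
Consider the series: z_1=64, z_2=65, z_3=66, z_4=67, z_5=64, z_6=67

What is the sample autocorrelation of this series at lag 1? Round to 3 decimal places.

-0.342

Mean z̄ = (64 + 65 + 66 + 67 + 64 + 67)/6 = 65.5000
Deviations from mean: -1.5000, -0.5000, 0.5000, 1.5000, -1.5000, 1.5000
Numerator Σ_{t=1}^{5}(z_t−z̄)(z_{t+1}−z̄) = -3.2500
Denominator Σ(z_t−z̄)² = 9.5000
r_1 = -3.2500 / 9.5000 = -0.342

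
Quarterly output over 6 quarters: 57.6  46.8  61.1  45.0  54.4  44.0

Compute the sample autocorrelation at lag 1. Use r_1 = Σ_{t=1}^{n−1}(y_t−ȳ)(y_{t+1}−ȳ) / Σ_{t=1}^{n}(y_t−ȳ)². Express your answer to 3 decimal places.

Mean ȳ = (57.6 + 46.8 + 61.1 + 45.0 + 54.4 + 44.0)/6 = 51.4833
Numerator Σ_{t=1}^{5}(y_t−ȳ)(y_{t+1}−ȳ) = -176.7686
Denominator Σ(y_t−ȳ)² = 258.3683
r_1 = -176.7686 / 258.3683 = -0.684

-0.684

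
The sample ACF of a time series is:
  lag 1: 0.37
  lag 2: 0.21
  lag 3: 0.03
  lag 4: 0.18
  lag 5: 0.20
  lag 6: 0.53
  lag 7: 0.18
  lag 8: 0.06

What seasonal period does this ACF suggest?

6

The largest autocorrelation is r_6 = 0.53; the remaining lags stay at or below 0.37. The elevated value at lag 1 (0.37), dropping to 0.21 at lag 2, reflects decaying short-term dependence rather than seasonality.
The dominant spike at lag 6 indicates a seasonal period of 6.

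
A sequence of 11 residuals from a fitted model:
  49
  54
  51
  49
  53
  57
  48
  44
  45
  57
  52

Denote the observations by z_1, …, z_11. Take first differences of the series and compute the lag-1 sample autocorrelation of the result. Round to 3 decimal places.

-0.161

First differences Δz: 5, -3, -2, 4, 4, -9, -4, 1, 12, -5
Mean of differences = 0.3000
Numerator Σ(Δz_t−Δz̄)(Δz_{t+1}−Δz̄) = -53.9900
Denominator Σ(Δz_t−Δz̄)² = 336.1000
r_1(Δz) = -53.9900 / 336.1000 = -0.161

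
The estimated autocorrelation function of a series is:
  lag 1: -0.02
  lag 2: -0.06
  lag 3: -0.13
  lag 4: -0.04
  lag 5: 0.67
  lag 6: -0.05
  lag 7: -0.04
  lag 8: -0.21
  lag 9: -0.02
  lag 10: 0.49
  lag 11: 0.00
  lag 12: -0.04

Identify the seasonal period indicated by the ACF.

The largest autocorrelation is r_5 = 0.67, with a weaker echo at lag 10 (0.49); the remaining lags stay at or below 0.00.
The dominant spike at lag 5 indicates a seasonal period of 5.

5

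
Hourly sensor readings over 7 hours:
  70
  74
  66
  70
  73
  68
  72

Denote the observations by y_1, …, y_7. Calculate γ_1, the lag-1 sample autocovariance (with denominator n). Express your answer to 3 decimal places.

-3.802

Mean ȳ = (70 + 74 + 66 + 70 + 73 + 68 + 72)/7 = 70.4286
Σ_{t=1}^{6}(y_t−ȳ)(y_{t+1}−ȳ) = -26.6122
γ_1 = -26.6122 / 7 = -3.802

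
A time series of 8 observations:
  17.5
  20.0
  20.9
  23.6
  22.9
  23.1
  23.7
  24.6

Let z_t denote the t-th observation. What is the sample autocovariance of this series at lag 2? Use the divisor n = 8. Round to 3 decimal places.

Mean z̄ = (17.5 + 20.0 + 20.9 + 23.6 + 22.9 + 23.1 + 23.7 + 24.6)/8 = 22.0375
Σ_{t=1}^{6}(z_t−z̄)(z_{t+2}−z̄) = 6.8134
γ_2 = 6.8134 / 8 = 0.852

0.852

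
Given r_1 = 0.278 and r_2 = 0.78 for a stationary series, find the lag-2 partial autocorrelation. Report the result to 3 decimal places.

φ_{22} = (r_2 − r_1²) / (1 − r_1²)
r_1² = (0.278)² = 0.077284
Numerator = 0.78 − 0.0773 = 0.7027; denominator = 1 − 0.0773 = 0.9227
φ_{22} = 0.7027 / 0.9227 = 0.762

0.762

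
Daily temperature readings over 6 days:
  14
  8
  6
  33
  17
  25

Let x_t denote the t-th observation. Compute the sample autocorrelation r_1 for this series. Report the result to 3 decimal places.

Mean x̄ = (14 + 8 + 6 + 33 + 17 + 25)/6 = 17.1667
Deviations from mean: -3.1667, -9.1667, -11.1667, 15.8333, -0.1667, 7.8333
Numerator Σ_{t=1}^{5}(x_t−x̄)(x_{t+1}−x̄) = -49.3611
Denominator Σ(x_t−x̄)² = 530.8333
r_1 = -49.3611 / 530.8333 = -0.093

-0.093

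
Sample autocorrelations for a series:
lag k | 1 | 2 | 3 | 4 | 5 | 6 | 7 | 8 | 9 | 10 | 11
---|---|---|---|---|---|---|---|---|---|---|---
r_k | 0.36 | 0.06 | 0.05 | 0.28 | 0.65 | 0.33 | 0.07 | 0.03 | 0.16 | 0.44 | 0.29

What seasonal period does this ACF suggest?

The largest autocorrelation is r_5 = 0.65, with a weaker echo at lag 10 (0.44); the remaining lags stay at or below 0.36. The elevated value at lag 1 (0.36), dropping to 0.06 at lag 2, reflects decaying short-term dependence rather than seasonality.
The dominant spike at lag 5 indicates a seasonal period of 5.

5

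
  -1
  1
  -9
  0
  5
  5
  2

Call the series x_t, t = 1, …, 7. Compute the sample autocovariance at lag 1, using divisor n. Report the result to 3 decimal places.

Mean x̄ = (-1 + 1 − 9 + 0 + 5 + 5 + 2)/7 = 0.4286
Deviations: -1.4286, 0.5714, -9.4286, -0.4286, 4.5714, 4.5714, 1.5714
Σ_{t=1}^{6}(x_t−x̄)(x_{t+1}−x̄) = 23.9592
γ_1 = 23.9592 / 7 = 3.423

3.423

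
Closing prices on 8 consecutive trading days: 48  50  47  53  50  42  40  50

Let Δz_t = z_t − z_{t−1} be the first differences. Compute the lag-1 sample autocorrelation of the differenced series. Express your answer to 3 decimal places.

First differences Δz: 2, -3, 6, -3, -8, -2, 10
Mean of differences = 0.2857
Numerator Σ(Δz_t−Δz̄)(Δz_{t+1}−Δz̄) = -19.2245
Denominator Σ(Δz_t−Δz̄)² = 225.4286
r_1(Δz) = -19.2245 / 225.4286 = -0.085

-0.085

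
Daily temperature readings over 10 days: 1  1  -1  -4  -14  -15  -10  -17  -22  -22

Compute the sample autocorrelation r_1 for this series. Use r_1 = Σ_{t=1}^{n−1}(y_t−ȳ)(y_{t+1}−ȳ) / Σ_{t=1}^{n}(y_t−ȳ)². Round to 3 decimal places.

Mean ȳ = (1 + 1 − 1 − 4 − 14 − 15 − 10 − 17 − 22 − 22)/10 = -10.3000
Numerator Σ_{t=1}^{9}(y_t−ȳ)(y_{t+1}−ȳ) = 497.3100
Denominator Σ(y_t−ȳ)² = 736.1000
r_1 = 497.3100 / 736.1000 = 0.676

0.676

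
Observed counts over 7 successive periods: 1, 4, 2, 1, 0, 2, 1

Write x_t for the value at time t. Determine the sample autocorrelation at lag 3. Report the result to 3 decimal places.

Mean x̄ = (1 + 4 + 2 + 1 + 0 + 2 + 1)/7 = 1.5714
Deviations from mean: -0.5714, 2.4286, 0.4286, -0.5714, -1.5714, 0.4286, -0.5714
Σ(x_t−x̄)(x_{t+3}−x̄) = (0.3265) + (-3.8163) + (0.1837) + (0.3265) = -2.9796
Denominator Σ(x_t−x̄)² = 9.7143
r_3 = -2.9796 / 9.7143 = -0.307

-0.307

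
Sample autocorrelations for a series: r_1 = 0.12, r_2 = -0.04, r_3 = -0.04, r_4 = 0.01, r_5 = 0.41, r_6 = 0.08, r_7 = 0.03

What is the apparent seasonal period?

The largest autocorrelation is r_5 = 0.41; the remaining lags stay at or below 0.12.
The dominant spike at lag 5 indicates a seasonal period of 5.

5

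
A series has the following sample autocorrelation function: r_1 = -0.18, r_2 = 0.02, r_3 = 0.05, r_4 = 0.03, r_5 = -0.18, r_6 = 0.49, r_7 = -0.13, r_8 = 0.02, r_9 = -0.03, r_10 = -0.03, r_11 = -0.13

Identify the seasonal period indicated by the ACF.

6

The largest autocorrelation is r_6 = 0.49; the remaining lags stay at or below 0.05.
The dominant spike at lag 6 indicates a seasonal period of 6.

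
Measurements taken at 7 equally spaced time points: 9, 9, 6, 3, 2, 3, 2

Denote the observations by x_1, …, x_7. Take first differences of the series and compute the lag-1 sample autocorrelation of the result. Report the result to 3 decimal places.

First differences Δx: 0, -3, -3, -1, 1, -1
Mean of differences = -1.1667
Numerator Σ(Δx_t−Δx̄)(Δx_{t+1}−Δx̄) = 1.6389
Denominator Σ(Δx_t−Δx̄)² = 12.8333
r_1(Δx) = 1.6389 / 12.8333 = 0.128

0.128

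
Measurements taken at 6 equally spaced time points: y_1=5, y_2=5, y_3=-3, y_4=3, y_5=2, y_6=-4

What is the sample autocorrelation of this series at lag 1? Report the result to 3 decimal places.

Mean ȳ = (5 + 5 − 3 + 3 + 2 − 4)/6 = 1.3333
Deviations from mean: 3.6667, 3.6667, -4.3333, 1.6667, 0.6667, -5.3333
Numerator Σ_{t=1}^{5}(y_t−ȳ)(y_{t+1}−ȳ) = -12.1111
Denominator Σ(y_t−ȳ)² = 77.3333
r_1 = -12.1111 / 77.3333 = -0.157

-0.157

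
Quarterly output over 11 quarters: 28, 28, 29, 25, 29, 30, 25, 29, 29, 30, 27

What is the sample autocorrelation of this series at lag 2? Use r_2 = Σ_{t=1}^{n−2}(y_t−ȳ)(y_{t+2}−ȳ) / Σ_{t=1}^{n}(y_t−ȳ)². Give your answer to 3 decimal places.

Mean ȳ = (28 + 28 + 29 + 25 + 29 + 30 + 25 + 29 + 29 + 30 + 27)/11 = 28.0909
Numerator Σ_{t=1}^{9}(y_t−ȳ)(y_{t+2}−ȳ) = -8.0165
Denominator Σ(y_t−ȳ)² = 30.9091
r_2 = -8.0165 / 30.9091 = -0.259

-0.259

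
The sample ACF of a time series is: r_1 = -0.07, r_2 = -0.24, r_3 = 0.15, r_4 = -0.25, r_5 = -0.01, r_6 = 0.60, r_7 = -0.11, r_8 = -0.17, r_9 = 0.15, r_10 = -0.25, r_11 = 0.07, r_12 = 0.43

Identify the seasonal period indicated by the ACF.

The largest autocorrelation is r_6 = 0.60, with a weaker echo at lag 12 (0.43); the remaining lags stay at or below 0.15.
The dominant spike at lag 6 indicates a seasonal period of 6.

6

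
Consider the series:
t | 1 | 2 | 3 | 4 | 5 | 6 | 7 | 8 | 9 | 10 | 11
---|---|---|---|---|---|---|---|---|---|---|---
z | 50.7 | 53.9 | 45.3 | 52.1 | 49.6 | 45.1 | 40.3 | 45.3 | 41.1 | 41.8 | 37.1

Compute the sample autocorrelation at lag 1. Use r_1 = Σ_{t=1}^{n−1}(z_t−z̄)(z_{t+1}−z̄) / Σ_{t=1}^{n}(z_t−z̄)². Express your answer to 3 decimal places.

Mean z̄ = (50.7 + 53.9 + 45.3 + 52.1 + 49.6 + 45.1 + 40.3 + 45.3 + 41.1 + 41.8 + 37.1)/11 = 45.6636
Numerator Σ_{t=1}^{10}(z_t−z̄)(z_{t+1}−z̄) = 116.6150
Denominator Σ(z_t−z̄)² = 288.5655
r_1 = 116.6150 / 288.5655 = 0.404

0.404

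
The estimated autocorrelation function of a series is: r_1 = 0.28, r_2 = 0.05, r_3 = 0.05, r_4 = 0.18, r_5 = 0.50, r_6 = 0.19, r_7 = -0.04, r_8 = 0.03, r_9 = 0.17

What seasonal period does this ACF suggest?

5

The largest autocorrelation is r_5 = 0.50; the remaining lags stay at or below 0.28. The elevated value at lag 1 (0.28), dropping to 0.05 at lag 2, reflects decaying short-term dependence rather than seasonality.
The dominant spike at lag 5 indicates a seasonal period of 5.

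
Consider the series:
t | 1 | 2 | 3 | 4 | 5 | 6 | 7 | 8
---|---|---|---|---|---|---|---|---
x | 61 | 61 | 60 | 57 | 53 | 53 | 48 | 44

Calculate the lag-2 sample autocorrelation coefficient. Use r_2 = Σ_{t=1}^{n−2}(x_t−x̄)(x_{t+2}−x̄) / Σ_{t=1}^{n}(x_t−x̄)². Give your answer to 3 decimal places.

Mean x̄ = (61 + 61 + 60 + 57 + 53 + 53 + 48 + 44)/8 = 54.6250
Numerator Σ_{t=1}^{6}(x_t−x̄)(x_{t+2}−x̄) = 64.8438
Denominator Σ(x_t−x̄)² = 277.8750
r_2 = 64.8438 / 277.8750 = 0.233

0.233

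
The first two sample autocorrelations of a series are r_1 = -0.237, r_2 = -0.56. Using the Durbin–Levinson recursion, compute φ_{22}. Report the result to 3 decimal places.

φ_{22} = (r_2 − r_1²) / (1 − r_1²)
r_1² = (-0.237)² = 0.056169
Numerator = -0.56 − 0.0562 = -0.6162; denominator = 1 − 0.0562 = 0.9438
φ_{22} = -0.6162 / 0.9438 = -0.653

-0.653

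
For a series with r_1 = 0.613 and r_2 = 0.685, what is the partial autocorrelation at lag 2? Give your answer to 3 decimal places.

φ_{22} = (r_2 − r_1²) / (1 − r_1²)
r_1² = (0.613)² = 0.375769
Numerator = 0.685 − 0.3758 = 0.3092; denominator = 1 − 0.3758 = 0.6242
φ_{22} = 0.3092 / 0.6242 = 0.495

0.495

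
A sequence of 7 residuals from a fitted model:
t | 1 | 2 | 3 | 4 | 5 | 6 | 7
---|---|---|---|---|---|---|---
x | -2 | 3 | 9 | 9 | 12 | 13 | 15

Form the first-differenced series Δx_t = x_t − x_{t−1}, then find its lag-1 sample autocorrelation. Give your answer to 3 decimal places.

-0.051

First differences Δx: 5, 6, 0, 3, 1, 2
Mean of differences = 2.8333
Numerator Σ(Δx_t−Δx̄)(Δx_{t+1}−Δx̄) = -1.3611
Denominator Σ(Δx_t−Δx̄)² = 26.8333
r_1(Δx) = -1.3611 / 26.8333 = -0.051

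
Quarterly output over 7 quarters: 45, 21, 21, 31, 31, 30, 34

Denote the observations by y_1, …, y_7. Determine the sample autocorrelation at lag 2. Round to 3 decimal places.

-0.363

Mean ȳ = (45 + 21 + 21 + 31 + 31 + 30 + 34)/7 = 30.4286
Σ(y_t−ȳ)(y_{t+2}−ȳ) = (-137.3878) + (-5.3878) + (-5.3878) + (-0.2449) + (2.0408) = -146.3673
Denominator Σ(y_t−ȳ)² = 403.7143
r_2 = -146.3673 / 403.7143 = -0.363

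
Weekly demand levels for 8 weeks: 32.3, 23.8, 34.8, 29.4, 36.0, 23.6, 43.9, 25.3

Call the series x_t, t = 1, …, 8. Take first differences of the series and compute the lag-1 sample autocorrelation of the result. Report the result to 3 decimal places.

First differences Δx: -8.5, 11.0, -5.4, 6.6, -12.4, 20.3, -18.6
Mean of differences = -1.0000
Numerator Σ(Δx_t−Δx̄)(Δx_{t+1}−Δx̄) = -880.5800
Denominator Σ(Δx_t−Δx̄)² = 1170.7800
r_1(Δx) = -880.5800 / 1170.7800 = -0.752

-0.752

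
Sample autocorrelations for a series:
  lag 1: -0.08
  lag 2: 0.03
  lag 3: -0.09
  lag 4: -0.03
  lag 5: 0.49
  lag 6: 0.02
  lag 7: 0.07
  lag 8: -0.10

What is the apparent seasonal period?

The largest autocorrelation is r_5 = 0.49; the remaining lags stay at or below 0.07.
The dominant spike at lag 5 indicates a seasonal period of 5.

5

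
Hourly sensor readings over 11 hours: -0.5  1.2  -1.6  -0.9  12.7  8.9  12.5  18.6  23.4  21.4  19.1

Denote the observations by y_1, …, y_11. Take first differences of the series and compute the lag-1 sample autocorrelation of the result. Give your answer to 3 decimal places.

First differences Δy: 1.7, -2.8, 0.7, 13.6, -3.8, 3.6, 6.1, 4.8, -2.0, -2.3
Mean of differences = 1.9600
Numerator Σ(Δy_t−Δȳ)(Δy_{t+1}−Δȳ) = -59.7536
Denominator Σ(Δy_t−Δȳ)² = 254.7040
r_1(Δy) = -59.7536 / 254.7040 = -0.235

-0.235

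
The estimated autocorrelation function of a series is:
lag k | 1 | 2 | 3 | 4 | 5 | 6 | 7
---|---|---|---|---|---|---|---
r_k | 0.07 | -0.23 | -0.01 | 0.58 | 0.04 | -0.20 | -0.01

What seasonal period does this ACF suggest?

4

The largest autocorrelation is r_4 = 0.58; the remaining lags stay at or below 0.07.
The dominant spike at lag 4 indicates a seasonal period of 4.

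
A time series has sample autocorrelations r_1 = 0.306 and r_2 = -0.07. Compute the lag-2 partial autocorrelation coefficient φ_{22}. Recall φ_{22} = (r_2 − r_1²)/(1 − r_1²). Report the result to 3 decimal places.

φ_{22} = (r_2 − r_1²) / (1 − r_1²)
r_1² = (0.306)² = 0.093636
Numerator = -0.07 − 0.0936 = -0.1636; denominator = 1 − 0.0936 = 0.9064
φ_{22} = -0.1636 / 0.9064 = -0.181

-0.181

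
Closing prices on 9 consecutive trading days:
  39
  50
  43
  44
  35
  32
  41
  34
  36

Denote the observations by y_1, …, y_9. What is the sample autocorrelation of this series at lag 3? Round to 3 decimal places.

Mean ȳ = (39 + 50 + 43 + 44 + 35 + 32 + 41 + 34 + 36)/9 = 39.3333
Σ(y_t−ȳ)(y_{t+3}−ȳ) = (-1.5556) + (-46.2222) + (-26.8889) + (7.7778) + (23.1111) + (24.4444) = -19.3333
Denominator Σ(y_t−ȳ)² = 264.0000
r_3 = -19.3333 / 264.0000 = -0.073

-0.073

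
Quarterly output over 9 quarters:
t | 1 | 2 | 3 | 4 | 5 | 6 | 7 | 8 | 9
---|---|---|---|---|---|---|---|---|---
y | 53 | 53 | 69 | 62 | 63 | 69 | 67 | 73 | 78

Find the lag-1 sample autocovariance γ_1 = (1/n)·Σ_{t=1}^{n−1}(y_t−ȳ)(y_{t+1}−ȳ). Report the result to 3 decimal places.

23.303

Mean ȳ = (53 + 53 + 69 + 62 + 63 + 69 + 67 + 73 + 78)/9 = 65.2222
Σ_{t=1}^{8}(y_t−ȳ)(y_{t+1}−ȳ) = 209.7284
γ_1 = 209.7284 / 9 = 23.303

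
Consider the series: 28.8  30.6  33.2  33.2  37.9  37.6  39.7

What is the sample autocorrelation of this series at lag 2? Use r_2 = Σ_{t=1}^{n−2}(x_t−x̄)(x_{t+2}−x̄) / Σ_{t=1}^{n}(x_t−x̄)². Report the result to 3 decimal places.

Mean x̄ = (28.8 + 30.6 + 33.2 + 33.2 + 37.9 + 37.6 + 39.7)/7 = 34.4286
Deviations from mean: -5.6286, -3.8286, -1.2286, -1.2286, 3.4714, 3.1714, 5.2714
Σ(x_t−x̄)(x_{t+2}−x̄) = (6.9151) + (4.7037) + (-4.2649) + (-3.8963) + (18.2994) = 21.7569
Denominator Σ(x_t−x̄)² = 99.2543
r_2 = 21.7569 / 99.2543 = 0.219

0.219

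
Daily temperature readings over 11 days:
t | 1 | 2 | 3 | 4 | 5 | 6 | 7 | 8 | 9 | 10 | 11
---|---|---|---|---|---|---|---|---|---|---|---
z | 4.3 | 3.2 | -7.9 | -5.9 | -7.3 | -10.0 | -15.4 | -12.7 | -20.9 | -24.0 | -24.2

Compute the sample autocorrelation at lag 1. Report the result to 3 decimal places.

0.653

Mean z̄ = (4.3 + 3.2 − 7.9 − 5.9 − 7.3 − 10.0 − 15.4 − 12.7 − 20.9 − 24.0 − 24.2)/11 = -10.9818
Numerator Σ_{t=1}^{10}(z_t−z̄)(z_{t+1}−z̄) = 619.9042
Denominator Σ(z_t−z̄)² = 949.5364
r_1 = 619.9042 / 949.5364 = 0.653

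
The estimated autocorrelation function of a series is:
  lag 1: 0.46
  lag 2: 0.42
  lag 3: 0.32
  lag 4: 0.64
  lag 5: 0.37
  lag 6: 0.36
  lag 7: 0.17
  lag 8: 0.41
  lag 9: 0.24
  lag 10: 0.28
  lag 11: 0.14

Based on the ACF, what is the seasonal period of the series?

The largest autocorrelation is r_4 = 0.64; the remaining lags stay at or below 0.46. The elevated value at lag 1 (0.46), dropping to 0.42 at lag 2, reflects decaying short-term dependence rather than seasonality.
The dominant spike at lag 4 indicates a seasonal period of 4.

4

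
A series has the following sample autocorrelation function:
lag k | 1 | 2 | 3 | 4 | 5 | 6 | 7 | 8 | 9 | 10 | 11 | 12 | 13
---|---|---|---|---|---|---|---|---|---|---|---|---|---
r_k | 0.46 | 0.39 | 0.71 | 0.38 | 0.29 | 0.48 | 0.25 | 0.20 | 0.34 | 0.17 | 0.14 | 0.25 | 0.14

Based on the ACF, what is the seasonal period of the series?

3

The largest autocorrelation is r_3 = 0.71, with a weaker echo at lag 6 (0.48); the remaining lags stay at or below 0.46. The elevated value at lag 1 (0.46), dropping to 0.39 at lag 2, reflects decaying short-term dependence rather than seasonality.
The dominant spike at lag 3 indicates a seasonal period of 3.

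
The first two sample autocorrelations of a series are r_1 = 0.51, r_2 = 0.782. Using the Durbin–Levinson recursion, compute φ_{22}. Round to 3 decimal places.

0.705

φ_{22} = (r_2 − r_1²) / (1 − r_1²)
r_1² = (0.51)² = 0.2601
Numerator = 0.782 − 0.2601 = 0.5219; denominator = 1 − 0.2601 = 0.7399
φ_{22} = 0.5219 / 0.7399 = 0.705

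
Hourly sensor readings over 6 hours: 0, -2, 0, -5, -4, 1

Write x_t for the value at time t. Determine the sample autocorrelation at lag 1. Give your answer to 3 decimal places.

-0.174

Mean x̄ = (0 − 2 + 0 − 5 − 4 + 1)/6 = -1.6667
Deviations from mean: 1.6667, -0.3333, 1.6667, -3.3333, -2.3333, 2.6667
Σ(x_t−x̄)(x_{t+1}−x̄) = (-0.5556) + (-0.5556) + (-5.5556) + (7.7778) + (-6.2222) = -5.1111
Denominator Σ(x_t−x̄)² = 29.3333
r_1 = -5.1111 / 29.3333 = -0.174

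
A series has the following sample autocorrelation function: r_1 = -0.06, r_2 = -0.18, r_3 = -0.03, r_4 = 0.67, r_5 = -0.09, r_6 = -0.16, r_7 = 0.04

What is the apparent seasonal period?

The largest autocorrelation is r_4 = 0.67; the remaining lags stay at or below 0.04.
The dominant spike at lag 4 indicates a seasonal period of 4.

4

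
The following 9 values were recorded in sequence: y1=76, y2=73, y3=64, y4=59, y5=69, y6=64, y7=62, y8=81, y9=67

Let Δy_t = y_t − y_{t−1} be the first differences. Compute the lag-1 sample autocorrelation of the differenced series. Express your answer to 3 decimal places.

-0.397

First differences Δy: -3, -9, -5, 10, -5, -2, 19, -14
Mean of differences = -1.1250
Numerator Σ(Δy_t−Δȳ)(Δy_{t+1}−Δȳ) = -314.2656
Denominator Σ(Δy_t−Δȳ)² = 790.8750
r_1(Δy) = -314.2656 / 790.8750 = -0.397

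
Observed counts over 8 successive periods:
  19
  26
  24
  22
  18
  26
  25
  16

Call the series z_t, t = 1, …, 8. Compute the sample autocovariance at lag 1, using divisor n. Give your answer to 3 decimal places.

Mean z̄ = (19 + 26 + 24 + 22 + 18 + 26 + 25 + 16)/8 = 22.0000
Deviations: -3.0000, 4.0000, 2.0000, 0.0000, -4.0000, 4.0000, 3.0000, -6.0000
Σ_{t=1}^{7}(z_t−z̄)(z_{t+1}−z̄) = -26.0000
γ_1 = -26.0000 / 8 = -3.250

-3.250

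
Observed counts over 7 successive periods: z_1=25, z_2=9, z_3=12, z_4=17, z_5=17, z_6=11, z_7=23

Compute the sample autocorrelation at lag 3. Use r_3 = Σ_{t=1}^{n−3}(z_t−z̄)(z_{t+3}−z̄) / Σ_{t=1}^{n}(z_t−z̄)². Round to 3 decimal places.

Mean z̄ = (25 + 9 + 12 + 17 + 17 + 11 + 23)/7 = 16.2857
Σ(z_t−z̄)(z_{t+3}−z̄) = (6.2245) + (-5.2041) + (22.6531) + (4.7959) = 28.4694
Denominator Σ(z_t−z̄)² = 221.4286
r_3 = 28.4694 / 221.4286 = 0.129

0.129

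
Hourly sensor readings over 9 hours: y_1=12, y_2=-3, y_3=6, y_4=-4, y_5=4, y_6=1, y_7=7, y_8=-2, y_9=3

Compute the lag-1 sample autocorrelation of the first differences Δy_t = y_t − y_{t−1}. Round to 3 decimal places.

First differences Δy: -15, 9, -10, 8, -3, 6, -9, 5
Mean of differences = -1.1250
Numerator Σ(Δy_t−Δȳ)(Δy_{t+1}−Δȳ) = -446.1406
Denominator Σ(Δy_t−Δȳ)² = 610.8750
r_1(Δy) = -446.1406 / 610.8750 = -0.730

-0.730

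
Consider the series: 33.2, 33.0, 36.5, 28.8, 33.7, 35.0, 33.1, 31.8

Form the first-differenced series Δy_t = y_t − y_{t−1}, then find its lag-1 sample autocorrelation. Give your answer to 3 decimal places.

First differences Δy: -0.2, 3.5, -7.7, 4.9, 1.3, -1.9, -1.3
Mean of differences = -0.2000
Numerator Σ(Δy_t−Δȳ)(Δy_{t+1}−Δȳ) = -59.0300
Denominator Σ(Δy_t−Δȳ)² = 102.3000
r_1(Δy) = -59.0300 / 102.3000 = -0.577

-0.577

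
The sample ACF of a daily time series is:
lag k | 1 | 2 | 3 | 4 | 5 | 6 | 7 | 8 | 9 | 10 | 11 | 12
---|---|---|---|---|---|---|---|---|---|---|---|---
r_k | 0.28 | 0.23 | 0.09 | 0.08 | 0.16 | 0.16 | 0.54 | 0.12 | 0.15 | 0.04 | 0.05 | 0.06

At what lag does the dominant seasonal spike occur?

The largest autocorrelation is r_7 = 0.54; the remaining lags stay at or below 0.28. The elevated value at lag 1 (0.28), dropping to 0.23 at lag 2, reflects decaying short-term dependence rather than seasonality.
The dominant spike at lag 7 indicates a seasonal period of 7.

7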